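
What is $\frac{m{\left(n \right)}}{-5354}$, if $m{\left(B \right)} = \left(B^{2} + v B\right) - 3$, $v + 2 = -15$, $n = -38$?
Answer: $- \frac{2087}{5354} \approx -0.3898$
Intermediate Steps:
$v = -17$ ($v = -2 - 15 = -17$)
$m{\left(B \right)} = -3 + B^{2} - 17 B$ ($m{\left(B \right)} = \left(B^{2} - 17 B\right) - 3 = -3 + B^{2} - 17 B$)
$\frac{m{\left(n \right)}}{-5354} = \frac{-3 + \left(-38\right)^{2} - -646}{-5354} = \left(-3 + 1444 + 646\right) \left(- \frac{1}{5354}\right) = 2087 \left(- \frac{1}{5354}\right) = - \frac{2087}{5354}$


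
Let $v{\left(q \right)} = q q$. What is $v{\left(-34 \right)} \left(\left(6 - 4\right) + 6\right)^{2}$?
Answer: $73984$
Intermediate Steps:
$v{\left(q \right)} = q^{2}$
$v{\left(-34 \right)} \left(\left(6 - 4\right) + 6\right)^{2} = \left(-34\right)^{2} \left(\left(6 - 4\right) + 6\right)^{2} = 1156 \left(2 + 6\right)^{2} = 1156 \cdot 8^{2} = 1156 \cdot 64 = 73984$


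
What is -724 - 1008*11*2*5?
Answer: -111604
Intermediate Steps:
-724 - 1008*11*2*5 = -724 - 22176*5 = -724 - 1008*110 = -724 - 110880 = -111604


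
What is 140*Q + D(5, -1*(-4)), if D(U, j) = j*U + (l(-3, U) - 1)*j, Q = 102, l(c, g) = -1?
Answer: 14292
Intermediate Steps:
D(U, j) = -2*j + U*j (D(U, j) = j*U + (-1 - 1)*j = U*j - 2*j = -2*j + U*j)
140*Q + D(5, -1*(-4)) = 140*102 + (-1*(-4))*(-2 + 5) = 14280 + 4*3 = 14280 + 12 = 14292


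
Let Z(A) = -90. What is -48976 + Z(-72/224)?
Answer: -49066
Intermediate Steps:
-48976 + Z(-72/224) = -48976 - 90 = -49066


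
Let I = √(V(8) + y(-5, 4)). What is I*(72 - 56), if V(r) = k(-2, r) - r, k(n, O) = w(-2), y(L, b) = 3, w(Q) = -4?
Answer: 48*I ≈ 48.0*I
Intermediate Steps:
k(n, O) = -4
V(r) = -4 - r
I = 3*I (I = √((-4 - 1*8) + 3) = √((-4 - 8) + 3) = √(-12 + 3) = √(-9) = 3*I ≈ 3.0*I)
I*(72 - 56) = (3*I)*(72 - 56) = (3*I)*16 = 48*I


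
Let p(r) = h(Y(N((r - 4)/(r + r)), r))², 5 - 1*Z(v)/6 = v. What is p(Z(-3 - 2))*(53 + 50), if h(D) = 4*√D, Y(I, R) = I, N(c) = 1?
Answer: 1648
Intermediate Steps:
Z(v) = 30 - 6*v
p(r) = 16 (p(r) = (4*√1)² = (4*1)² = 4² = 16)
p(Z(-3 - 2))*(53 + 50) = 16*(53 + 50) = 16*103 = 1648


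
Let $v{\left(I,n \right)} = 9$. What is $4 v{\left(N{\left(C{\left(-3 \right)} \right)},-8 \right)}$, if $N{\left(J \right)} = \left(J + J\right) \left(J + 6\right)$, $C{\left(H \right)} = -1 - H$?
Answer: $36$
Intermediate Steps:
$N{\left(J \right)} = 2 J \left(6 + J\right)$
$4 v{\left(N{\left(C{\left(-3 \right)} \right)},-8 \right)} = 4 \cdot 9 = 36$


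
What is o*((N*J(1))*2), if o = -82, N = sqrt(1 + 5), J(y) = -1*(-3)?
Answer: -492*sqrt(6) ≈ -1205.1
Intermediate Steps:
J(y) = 3
N = sqrt(6) ≈ 2.4495
o*((N*J(1))*2) = -82*sqrt(6)*3*2 = -82*3*sqrt(6)*2 = -492*sqrt(6)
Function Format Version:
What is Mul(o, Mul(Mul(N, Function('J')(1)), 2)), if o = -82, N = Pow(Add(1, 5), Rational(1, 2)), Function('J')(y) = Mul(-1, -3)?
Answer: Mul(-492, Pow(6, Rational(1, 2))) ≈ -1205.1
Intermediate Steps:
Function('J')(y) = 3
N = Pow(6, Rational(1, 2)) ≈ 2.4495
Mul(o, Mul(Mul(N, Function('J')(1)), 2)) = Mul(-82, Mul(Mul(Pow(6, Rational(1, 2)), 3), 2)) = Mul(-82, Mul(Mul(3, Pow(6, Rational(1, 2))), 2)) = Mul(-82, Mul(6, Pow(6, Rational(1, 2)))) = Mul(-492, Pow(6, Rational(1, 2)))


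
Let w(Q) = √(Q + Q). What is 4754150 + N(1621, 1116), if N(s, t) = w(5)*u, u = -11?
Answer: 4754150 - 11*√10 ≈ 4.7541e+6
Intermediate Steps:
w(Q) = √2*√Q (w(Q) = √(2*Q) = √2*√Q)
N(s, t) = -11*√10 (N(s, t) = (√2*√5)*(-11) = √10*(-11) = -11*√10)
4754150 + N(1621, 1116) = 4754150 - 11*√10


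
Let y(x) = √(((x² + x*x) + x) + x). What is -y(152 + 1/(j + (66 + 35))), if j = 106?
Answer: -4*√124569935/207 ≈ -215.67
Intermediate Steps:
y(x) = √(2*x + 2*x²) (y(x) = √(((x² + x²) + x) + x) = √((2*x² + x) + x) = √((x + 2*x²) + x) = √(2*x + 2*x²))
-y(152 + 1/(j + (66 + 35))) = -√2*√((152 + 1/(106 + (66 + 35)))*(1 + (152 + 1/(106 + (66 + 35))))) = -√2*√((152 + 1/(106 + 101))*(1 + (152 + 1/(106 + 101)))) = -√2*√((152 + 1/207)*(1 + (152 + 1/207))) = -√2*√(31465*(1 + 31465/207)/207) = -√2*√((31465/207)*(31672/207)) = -√2*√(996559480/42849) = -√2*2*√249139870/207 = -4*√124569935/207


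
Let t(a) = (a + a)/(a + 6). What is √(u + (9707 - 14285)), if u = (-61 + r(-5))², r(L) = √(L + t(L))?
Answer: √(-4578 + (-61 + I*√15)²) ≈ 7.7391 - 30.527*I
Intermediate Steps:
t(a) = 2*a/(6 + a) (t(a) = (2*a)/(6 + a) = 2*a/(6 + a))
r(L) = √(L + 2*L/(6 + L))
u = (-61 + I*√15)² (u = (-61 + √(-5*(8 - 5)/(6 - 5)))² = (-61 + √(-5*3/1))² = (-61 + √(-5*1*3))² = (-61 + √(-15))² = (-61 + I*√15)² ≈ 3706.0 - 472.5*I)
√(u + (9707 - 14285)) = √((61 - I*√15)² + (9707 - 14285)) = √((61 - I*√15)² - 4578) = √(-4578 + (61 - I*√15)²)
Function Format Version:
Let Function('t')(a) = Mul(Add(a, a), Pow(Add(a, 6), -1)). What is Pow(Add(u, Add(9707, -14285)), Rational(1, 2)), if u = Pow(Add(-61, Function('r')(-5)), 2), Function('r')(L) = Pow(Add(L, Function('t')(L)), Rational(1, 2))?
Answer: Pow(Add(-4578, Pow(Add(-61, Mul(I, Pow(15, Rational(1, 2)))), 2)), Rational(1, 2)) ≈ Add(7.7391, Mul(-30.527, I))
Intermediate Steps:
Function('t')(a) = Mul(2, a, Pow(Add(6, a), -1)) (Function('t')(a) = Mul(Mul(2, a), Pow(Add(6, a), -1)) = Mul(2, a, Pow(Add(6, a), -1)))
Function('r')(L) = Pow(Add(L, Mul(2, L, Pow(Add(6, L), -1))), Rational(1, 2))
u = Pow(Add(-61, Mul(I, Pow(15, Rational(1, 2)))), 2) (u = Pow(Add(-61, Pow(Mul(-5, Pow(Add(6, -5), -1), Add(8, -5)), Rational(1, 2))), 2) = Pow(Add(-61, Pow(Mul(-5, Pow(1, -1), 3), Rational(1, 2))), 2) = Pow(Add(-61, Pow(Mul(-5, 1, 3), Rational(1, 2))), 2) = Pow(Add(-61, Pow(-15, Rational(1, 2))), 2) = Pow(Add(-61, Mul(I, Pow(15, Rational(1, 2)))), 2) ≈ Add(3706.0, Mul(-472.50, I)))
Pow(Add(u, Add(9707, -14285)), Rational(1, 2)) = Pow(Add(Pow(Add(61, Mul(-1, I, Pow(15, Rational(1, 2)))), 2), Add(9707, -14285)), Rational(1, 2)) = Pow(Add(Pow(Add(61, Mul(-1, I, Pow(15, Rational(1, 2)))), 2), -4578), Rational(1, 2)) = Pow(Add(-4578, Pow(Add(61, Mul(-1, I, Pow(15, Rational(1, 2)))), 2)), Rational(1, 2))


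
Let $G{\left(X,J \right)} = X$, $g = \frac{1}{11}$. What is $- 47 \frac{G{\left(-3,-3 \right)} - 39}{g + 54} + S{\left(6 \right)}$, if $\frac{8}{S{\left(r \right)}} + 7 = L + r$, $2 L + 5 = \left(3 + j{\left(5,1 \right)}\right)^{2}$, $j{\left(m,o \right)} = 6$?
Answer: $\frac{115454}{3145} \approx 36.71$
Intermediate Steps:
$g = \frac{1}{11} \approx 0.090909$
$L = 38$ ($L = - \frac{5}{2} + \frac{\left(3 + 6\right)^{2}}{2} = - \frac{5}{2} + \frac{9^{2}}{2} = - \frac{5}{2} + \frac{1}{2} \cdot 81 = - \frac{5}{2} + \frac{81}{2} = 38$)
$S{\left(r \right)} = \frac{8}{31 + r}$ ($S{\left(r \right)} = \frac{8}{-7 + \left(38 + r\right)} = \frac{8}{31 + r}$)
$- 47 \frac{G{\left(-3,-3 \right)} - 39}{g + 54} + S{\left(6 \right)} = - 47 \frac{-3 - 39}{\frac{1}{11} + 54} + \frac{8}{31 + 6} = - 47 \left(- \frac{42}{\frac{595}{11}}\right) + \frac{8}{37} = - 47 \left(\left(-42\right) \frac{11}{595}\right) + 8 \cdot \frac{1}{37} = \left(-47\right) \left(- \frac{66}{85}\right) + \frac{8}{37} = \frac{3102}{85} + \frac{8}{37} = \frac{115454}{3145}$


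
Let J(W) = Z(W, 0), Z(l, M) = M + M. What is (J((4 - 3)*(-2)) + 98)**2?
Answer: 9604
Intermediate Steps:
Z(l, M) = 2*M
J(W) = 0 (J(W) = 2*0 = 0)
(J((4 - 3)*(-2)) + 98)**2 = (0 + 98)**2 = 98**2 = 9604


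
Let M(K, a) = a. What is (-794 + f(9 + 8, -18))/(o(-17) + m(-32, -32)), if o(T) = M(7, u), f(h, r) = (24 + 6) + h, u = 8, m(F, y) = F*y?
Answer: -249/344 ≈ -0.72384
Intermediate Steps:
f(h, r) = 30 + h
o(T) = 8
(-794 + f(9 + 8, -18))/(o(-17) + m(-32, -32)) = (-794 + (30 + (9 + 8)))/(8 - 32*(-32)) = (-794 + (30 + 17))/(8 + 1024) = (-794 + 47)/1032 = -747*1/1032 = -249/344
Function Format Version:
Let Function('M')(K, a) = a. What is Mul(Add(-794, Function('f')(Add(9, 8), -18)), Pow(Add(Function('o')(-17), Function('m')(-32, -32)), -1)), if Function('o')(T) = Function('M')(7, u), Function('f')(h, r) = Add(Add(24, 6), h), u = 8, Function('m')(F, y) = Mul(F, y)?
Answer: Rational(-249, 344) ≈ -0.72384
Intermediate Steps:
Function('f')(h, r) = Add(30, h)
Function('o')(T) = 8
Mul(Add(-794, Function('f')(Add(9, 8), -18)), Pow(Add(Function('o')(-17), Function('m')(-32, -32)), -1)) = Mul(Add(-794, Add(30, Add(9, 8))), Pow(Add(8, Mul(-32, -32)), -1)) = Mul(Add(-794, Add(30, 17)), Pow(Add(8, 1024), -1)) = Mul(Add(-794, 47), Pow(1032, -1)) = Mul(-747, Rational(1, 1032)) = Rational(-249, 344)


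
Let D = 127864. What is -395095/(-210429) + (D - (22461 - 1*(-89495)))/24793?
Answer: 13143094867/5217166197 ≈ 2.5192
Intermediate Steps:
-395095/(-210429) + (D - (22461 - 1*(-89495)))/24793 = -395095/(-210429) + (127864 - (22461 - 1*(-89495)))/24793 = -395095*(-1/210429) + (127864 - (22461 + 89495))*(1/24793) = 395095/210429 + (127864 - 1*111956)*(1/24793) = 395095/210429 + (127864 - 111956)*(1/24793) = 395095/210429 + 15908*(1/24793) = 395095/210429 + 15908/24793 = 13143094867/5217166197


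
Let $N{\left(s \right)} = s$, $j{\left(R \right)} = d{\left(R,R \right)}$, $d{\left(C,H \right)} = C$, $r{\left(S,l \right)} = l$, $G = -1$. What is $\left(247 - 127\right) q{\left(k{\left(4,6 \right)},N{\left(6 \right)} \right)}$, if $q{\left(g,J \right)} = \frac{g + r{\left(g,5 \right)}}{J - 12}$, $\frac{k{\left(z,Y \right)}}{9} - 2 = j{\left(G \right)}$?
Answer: $-280$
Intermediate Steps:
$j{\left(R \right)} = R$
$k{\left(z,Y \right)} = 9$ ($k{\left(z,Y \right)} = 18 + 9 \left(-1\right) = 18 - 9 = 9$)
$q{\left(g,J \right)} = \frac{5 + g}{-12 + J}$ ($q{\left(g,J \right)} = \frac{g + 5}{J - 12} = \frac{5 + g}{-12 + J}$)
$\left(247 - 127\right) q{\left(k{\left(4,6 \right)},N{\left(6 \right)} \right)} = \left(247 - 127\right) \frac{5 + 9}{-12 + 6} = 120 \frac{1}{-6} \cdot 14 = 120 \left(\left(- \frac{1}{6}\right) 14\right) = 120 \left(- \frac{7}{3}\right) = -280$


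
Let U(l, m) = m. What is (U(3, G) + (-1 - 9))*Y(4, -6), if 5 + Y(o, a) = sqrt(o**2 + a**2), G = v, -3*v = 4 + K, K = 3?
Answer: 185/3 - 74*sqrt(13)/3 ≈ -27.270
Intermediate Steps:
v = -7/3 (v = -(4 + 3)/3 = -1/3*7 = -7/3 ≈ -2.3333)
G = -7/3 ≈ -2.3333
Y(o, a) = -5 + sqrt(a**2 + o**2) (Y(o, a) = -5 + sqrt(o**2 + a**2) = -5 + sqrt(a**2 + o**2))
(U(3, G) + (-1 - 9))*Y(4, -6) = (-7/3 + (-1 - 9))*(-5 + sqrt((-6)**2 + 4**2)) = (-7/3 - 10)*(-5 + sqrt(36 + 16)) = -37*(-5 + sqrt(52))/3 = -37*(-5 + 2*sqrt(13))/3 = 185/3 - 74*sqrt(13)/3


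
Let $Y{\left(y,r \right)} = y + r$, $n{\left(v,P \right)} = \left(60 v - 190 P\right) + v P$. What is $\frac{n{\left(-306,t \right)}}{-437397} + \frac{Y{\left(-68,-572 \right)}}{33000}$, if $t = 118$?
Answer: $\frac{6270472}{40094725} \approx 0.15639$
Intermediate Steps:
$n{\left(v,P \right)} = - 190 P + 60 v + P v$ ($n{\left(v,P \right)} = \left(- 190 P + 60 v\right) + P v = - 190 P + 60 v + P v$)
$Y{\left(y,r \right)} = r + y$
$\frac{n{\left(-306,t \right)}}{-437397} + \frac{Y{\left(-68,-572 \right)}}{33000} = \frac{\left(-190\right) 118 + 60 \left(-306\right) + 118 \left(-306\right)}{-437397} + \frac{-572 - 68}{33000} = \left(-22420 - 18360 - 36108\right) \left(- \frac{1}{437397}\right) - \frac{16}{825} = \left(-76888\right) \left(- \frac{1}{437397}\right) - \frac{16}{825} = \frac{76888}{437397} - \frac{16}{825} = \frac{6270472}{40094725}$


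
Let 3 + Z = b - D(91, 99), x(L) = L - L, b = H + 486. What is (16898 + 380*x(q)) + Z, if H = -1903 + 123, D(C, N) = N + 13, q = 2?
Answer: 15489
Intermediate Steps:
D(C, N) = 13 + N
H = -1780
b = -1294 (b = -1780 + 486 = -1294)
x(L) = 0
Z = -1409 (Z = -3 + (-1294 - (13 + 99)) = -3 + (-1294 - 1*112) = -3 + (-1294 - 112) = -3 - 1406 = -1409)
(16898 + 380*x(q)) + Z = (16898 + 380*0) - 1409 = (16898 + 0) - 1409 = 16898 - 1409 = 15489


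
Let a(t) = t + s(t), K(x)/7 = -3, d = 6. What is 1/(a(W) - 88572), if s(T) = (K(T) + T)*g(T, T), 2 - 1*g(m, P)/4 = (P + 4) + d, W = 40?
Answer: -1/92180 ≈ -1.0848e-5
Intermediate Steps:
K(x) = -21 (K(x) = 7*(-3) = -21)
g(m, P) = -32 - 4*P (g(m, P) = 8 - 4*((P + 4) + 6) = 8 - 4*((4 + P) + 6) = 8 - 4*(10 + P) = 8 + (-40 - 4*P) = -32 - 4*P)
s(T) = (-32 - 4*T)*(-21 + T) (s(T) = (-21 + T)*(-32 - 4*T) = (-32 - 4*T)*(-21 + T))
a(t) = t - 4*(-21 + t)*(8 + t)
1/(a(W) - 88572) = 1/((40 - 4*(-21 + 40)*(8 + 40)) - 88572) = 1/((40 - 4*19*48) - 88572) = 1/((40 - 3648) - 88572) = 1/(-3608 - 88572) = 1/(-92180) = -1/92180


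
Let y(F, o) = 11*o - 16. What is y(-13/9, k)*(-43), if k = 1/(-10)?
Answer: 7353/10 ≈ 735.30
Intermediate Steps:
k = -1/10 ≈ -0.10000
y(F, o) = -16 + 11*o
y(-13/9, k)*(-43) = (-16 + 11*(-1/10))*(-43) = (-16 - 11/10)*(-43) = -171/10*(-43) = 7353/10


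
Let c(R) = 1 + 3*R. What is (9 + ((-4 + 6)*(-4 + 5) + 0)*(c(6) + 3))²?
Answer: 2809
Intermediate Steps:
(9 + ((-4 + 6)*(-4 + 5) + 0)*(c(6) + 3))² = (9 + ((-4 + 6)*(-4 + 5) + 0)*((1 + 3*6) + 3))² = (9 + (2*1 + 0)*((1 + 18) + 3))² = (9 + (2 + 0)*(19 + 3))² = (9 + 2*22)² = (9 + 44)² = 53² = 2809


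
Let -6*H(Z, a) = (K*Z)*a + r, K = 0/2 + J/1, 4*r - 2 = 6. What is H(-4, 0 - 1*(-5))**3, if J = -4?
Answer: -68921/27 ≈ -2552.6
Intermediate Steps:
r = 2 (r = 1/2 + (1/4)*6 = 1/2 + 3/2 = 2)
K = -4 (K = 0/2 - 4/1 = 0*(1/2) - 4*1 = 0 - 4 = -4)
H(Z, a) = -1/3 + 2*Z*a/3 (H(Z, a) = -((-4*Z)*a + 2)/6 = -(-4*Z*a + 2)/6 = -(2 - 4*Z*a)/6 = -1/3 + 2*Z*a/3)
H(-4, 0 - 1*(-5))**3 = (-1/3 + (2/3)*(-4)*(0 - 1*(-5)))**3 = (-1/3 + (2/3)*(-4)*(0 + 5))**3 = (-1/3 + (2/3)*(-4)*5)**3 = (-1/3 - 40/3)**3 = (-41/3)**3 = -68921/27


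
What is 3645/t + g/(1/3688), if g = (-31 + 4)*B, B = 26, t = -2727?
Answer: -261486711/101 ≈ -2.5890e+6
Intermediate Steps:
g = -702 (g = (-31 + 4)*26 = -27*26 = -702)
3645/t + g/(1/3688) = 3645/(-2727) - 702/(1/3688) = 3645*(-1/2727) - 702/1/3688 = -135/101 - 702*3688 = -135/101 - 2588976 = -261486711/101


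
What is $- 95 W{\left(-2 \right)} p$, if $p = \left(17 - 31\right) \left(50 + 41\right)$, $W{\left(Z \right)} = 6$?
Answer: $726180$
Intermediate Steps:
$p = -1274$ ($p = \left(-14\right) 91 = -1274$)
$- 95 W{\left(-2 \right)} p = \left(-95\right) 6 \left(-1274\right) = \left(-570\right) \left(-1274\right) = 726180$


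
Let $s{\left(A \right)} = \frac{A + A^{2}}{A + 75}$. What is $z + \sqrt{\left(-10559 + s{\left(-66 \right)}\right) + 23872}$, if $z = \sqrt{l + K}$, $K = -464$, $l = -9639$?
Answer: $\frac{\sqrt{124107}}{3} + i \sqrt{10103} \approx 117.43 + 100.51 i$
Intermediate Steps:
$s{\left(A \right)} = \frac{A + A^{2}}{75 + A}$
$z = i \sqrt{10103}$ ($z = \sqrt{-9639 - 464} = \sqrt{-10103} = i \sqrt{10103} \approx 100.51 i$)
$z + \sqrt{\left(-10559 + s{\left(-66 \right)}\right) + 23872} = i \sqrt{10103} + \sqrt{\left(-10559 - \frac{66 \left(1 - 66\right)}{75 - 66}\right) + 23872} = i \sqrt{10103} + \sqrt{\left(-10559 - 66 \cdot \frac{1}{9} \left(-65\right)\right) + 23872} = i \sqrt{10103} + \sqrt{\left(-10559 - \frac{22}{3} \left(-65\right)\right) + 23872} = i \sqrt{10103} + \sqrt{\left(-10559 + \frac{1430}{3}\right) + 23872} = i \sqrt{10103} + \sqrt{- \frac{30247}{3} + 23872} = i \sqrt{10103} + \sqrt{\frac{41369}{3}} = i \sqrt{10103} + \frac{\sqrt{124107}}{3} = \frac{\sqrt{124107}}{3} + i \sqrt{10103}$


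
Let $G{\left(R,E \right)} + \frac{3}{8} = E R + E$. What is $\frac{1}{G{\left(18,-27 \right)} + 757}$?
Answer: $\frac{8}{1949} \approx 0.0041047$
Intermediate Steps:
$G{\left(R,E \right)} = - \frac{3}{8} + E + E R$ ($G{\left(R,E \right)} = - \frac{3}{8} + \left(E R + E\right) = - \frac{3}{8} + \left(E + E R\right) = - \frac{3}{8} + E + E R$)
$\frac{1}{G{\left(18,-27 \right)} + 757} = \frac{1}{\left(- \frac{3}{8} - 27 - 486\right) + 757} = \frac{1}{- \frac{4107}{8} + 757} = \frac{1}{\frac{1949}{8}} = \frac{8}{1949}$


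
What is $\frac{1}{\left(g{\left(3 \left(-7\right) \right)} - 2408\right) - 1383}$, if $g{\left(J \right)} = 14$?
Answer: $- \frac{1}{3777} \approx -0.00026476$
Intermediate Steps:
$\frac{1}{\left(g{\left(3 \left(-7\right) \right)} - 2408\right) - 1383} = \frac{1}{\left(14 - 2408\right) - 1383} = \frac{1}{-2394 - 1383} = \frac{1}{-3777} = - \frac{1}{3777}$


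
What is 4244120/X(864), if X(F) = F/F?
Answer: 4244120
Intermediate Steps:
X(F) = 1
4244120/X(864) = 4244120/1 = 4244120*1 = 4244120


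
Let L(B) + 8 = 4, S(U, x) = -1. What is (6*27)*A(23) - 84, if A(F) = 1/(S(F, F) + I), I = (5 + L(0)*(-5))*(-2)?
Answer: -1482/17 ≈ -87.177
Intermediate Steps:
L(B) = -4 (L(B) = -8 + 4 = -4)
I = -50 (I = (5 - 4*(-5))*(-2) = (5 + 20)*(-2) = 25*(-2) = -50)
A(F) = -1/51 (A(F) = 1/(-1 - 50) = 1/(-51) = -1/51)
(6*27)*A(23) - 84 = (6*27)*(-1/51) - 84 = 162*(-1/51) - 84 = -54/17 - 84 = -1482/17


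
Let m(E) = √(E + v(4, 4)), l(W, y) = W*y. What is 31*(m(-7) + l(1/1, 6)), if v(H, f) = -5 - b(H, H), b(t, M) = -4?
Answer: 186 + 62*I*√2 ≈ 186.0 + 87.681*I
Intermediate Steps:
v(H, f) = -1 (v(H, f) = -5 - 1*(-4) = -5 + 4 = -1)
m(E) = √(-1 + E) (m(E) = √(E - 1) = √(-1 + E))
31*(m(-7) + l(1/1, 6)) = 31*(√(-1 - 7) + 6/1) = 31*(√(-8) + 1*6) = 31*(2*I*√2 + 6) = 31*(6 + 2*I*√2) = 186 + 62*I*√2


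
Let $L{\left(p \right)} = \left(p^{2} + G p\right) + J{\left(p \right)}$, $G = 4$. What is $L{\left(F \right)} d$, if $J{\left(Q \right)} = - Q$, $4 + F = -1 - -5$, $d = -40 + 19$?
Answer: $0$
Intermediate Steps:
$d = -21$
$F = 0$ ($F = -4 - -4 = -4 + \left(-1 + 5\right) = -4 + 4 = 0$)
$L{\left(p \right)} = p^{2} + 3 p$ ($L{\left(p \right)} = \left(p^{2} + 4 p\right) - p = p^{2} + 3 p$)
$L{\left(F \right)} d = 0 \left(3 + 0\right) \left(-21\right) = 0 \cdot 3 \left(-21\right) = 0 \left(-21\right) = 0$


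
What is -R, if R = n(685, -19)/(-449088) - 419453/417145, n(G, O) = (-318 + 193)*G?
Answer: 152653268239/187334813760 ≈ 0.81487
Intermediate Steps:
n(G, O) = -125*G
R = -152653268239/187334813760 (R = -125*685/(-449088) - 419453/417145 = -85625*(-1/449088) - 419453*1/417145 = 85625/449088 - 419453/417145 = -152653268239/187334813760 ≈ -0.81487)
-R = -1*(-152653268239/187334813760) = 152653268239/187334813760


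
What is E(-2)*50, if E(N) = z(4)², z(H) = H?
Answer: 800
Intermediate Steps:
E(N) = 16 (E(N) = 4² = 16)
E(-2)*50 = 16*50 = 800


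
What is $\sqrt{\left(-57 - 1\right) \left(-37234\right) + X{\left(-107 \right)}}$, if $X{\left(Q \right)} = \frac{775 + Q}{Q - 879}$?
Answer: $\frac{3 \sqrt{58320183374}}{493} \approx 1469.5$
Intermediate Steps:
$X{\left(Q \right)} = \frac{775 + Q}{-879 + Q}$
$\sqrt{\left(-57 - 1\right) \left(-37234\right) + X{\left(-107 \right)}} = \sqrt{\left(-57 - 1\right) \left(-37234\right) + \frac{775 - 107}{-879 - 107}} = \sqrt{\left(-58\right) \left(-37234\right) + \frac{1}{-986} \cdot 668} = \sqrt{2159572 - \frac{334}{493}} = \sqrt{\frac{1064668662}{493}} = \frac{3 \sqrt{58320183374}}{493}$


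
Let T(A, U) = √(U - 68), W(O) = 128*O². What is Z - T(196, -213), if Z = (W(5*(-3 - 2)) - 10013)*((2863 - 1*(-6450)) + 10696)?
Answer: 1400369883 - I*√281 ≈ 1.4004e+9 - 16.763*I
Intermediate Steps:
T(A, U) = √(-68 + U)
Z = 1400369883 (Z = (128*(5*(-3 - 2))² - 10013)*((2863 - 1*(-6450)) + 10696) = (128*(5*(-5))² - 10013)*((2863 + 6450) + 10696) = (128*(-25)² - 10013)*(9313 + 10696) = (128*625 - 10013)*20009 = (80000 - 10013)*20009 = 69987*20009 = 1400369883)
Z - T(196, -213) = 1400369883 - √(-68 - 213) = 1400369883 - √(-281) = 1400369883 - I*√281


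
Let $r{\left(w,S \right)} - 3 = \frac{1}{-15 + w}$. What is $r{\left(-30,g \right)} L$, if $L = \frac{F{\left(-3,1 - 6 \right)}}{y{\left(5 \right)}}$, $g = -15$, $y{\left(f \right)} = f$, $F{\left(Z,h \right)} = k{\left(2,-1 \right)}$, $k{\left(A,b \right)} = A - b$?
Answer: $\frac{134}{75} \approx 1.7867$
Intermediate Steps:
$F{\left(Z,h \right)} = 3$ ($F{\left(Z,h \right)} = 2 - -1 = 2 + 1 = 3$)
$r{\left(w,S \right)} = 3 + \frac{1}{-15 + w}$
$L = \frac{3}{5} \approx 0.6$
$r{\left(-30,g \right)} L = \frac{-44 + 3 \left(-30\right)}{-15 - 30} \cdot \frac{3}{5} = \frac{-44 - 90}{-45} \cdot \frac{3}{5} = \left(- \frac{1}{45}\right) \left(-134\right) \frac{3}{5} = \frac{134}{45} \cdot \frac{3}{5} = \frac{134}{75}$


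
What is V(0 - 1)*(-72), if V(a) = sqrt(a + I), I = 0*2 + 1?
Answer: 0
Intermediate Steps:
I = 1 (I = 0 + 1 = 1)
V(a) = sqrt(1 + a) (V(a) = sqrt(a + 1) = sqrt(1 + a))
V(0 - 1)*(-72) = sqrt(1 + (0 - 1))*(-72) = sqrt(1 - 1)*(-72) = sqrt(0)*(-72) = 0*(-72) = 0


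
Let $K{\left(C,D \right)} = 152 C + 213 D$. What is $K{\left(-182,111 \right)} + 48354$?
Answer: $44333$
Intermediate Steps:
$K{\left(-182,111 \right)} + 48354 = \left(152 \left(-182\right) + 213 \cdot 111\right) + 48354 = \left(-27664 + 23643\right) + 48354 = -4021 + 48354 = 44333$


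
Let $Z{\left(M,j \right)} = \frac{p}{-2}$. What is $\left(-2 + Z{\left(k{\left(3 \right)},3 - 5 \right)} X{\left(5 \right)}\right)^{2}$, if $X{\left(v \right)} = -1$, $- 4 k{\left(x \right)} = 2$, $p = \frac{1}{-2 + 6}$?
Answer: $\frac{225}{64} \approx 3.5156$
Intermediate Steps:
$p = \frac{1}{4} \approx 0.25$
$k{\left(x \right)} = - \frac{1}{2}$ ($k{\left(x \right)} = \left(- \frac{1}{4}\right) 2 = - \frac{1}{2}$)
$Z{\left(M,j \right)} = - \frac{1}{8}$ ($Z{\left(M,j \right)} = \frac{1}{4 \left(-2\right)} = \frac{1}{4} \left(- \frac{1}{2}\right) = - \frac{1}{8}$)
$\left(-2 + Z{\left(k{\left(3 \right)},3 - 5 \right)} X{\left(5 \right)}\right)^{2} = \left(-2 - - \frac{1}{8}\right)^{2} = \left(-2 + \frac{1}{8}\right)^{2} = \left(- \frac{15}{8}\right)^{2} = \frac{225}{64}$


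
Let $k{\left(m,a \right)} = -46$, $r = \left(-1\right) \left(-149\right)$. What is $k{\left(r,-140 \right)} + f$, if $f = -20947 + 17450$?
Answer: $-3543$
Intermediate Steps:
$r = 149$
$f = -3497$
$k{\left(r,-140 \right)} + f = -46 - 3497 = -3543$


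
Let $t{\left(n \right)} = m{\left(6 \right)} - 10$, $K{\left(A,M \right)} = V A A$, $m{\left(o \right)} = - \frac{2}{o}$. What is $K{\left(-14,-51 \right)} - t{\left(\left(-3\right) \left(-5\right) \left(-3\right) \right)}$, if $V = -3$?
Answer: $- \frac{1733}{3} \approx -577.67$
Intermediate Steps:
$K{\left(A,M \right)} = - 3 A^{2}$ ($K{\left(A,M \right)} = - 3 A A = - 3 A^{2}$)
$t{\left(n \right)} = - \frac{31}{3}$ ($t{\left(n \right)} = - \frac{2}{6} - 10 = \left(-2\right) \frac{1}{6} - 10 = - \frac{1}{3} - 10 = - \frac{31}{3}$)
$K{\left(-14,-51 \right)} - t{\left(\left(-3\right) \left(-5\right) \left(-3\right) \right)} = - 3 \left(-14\right)^{2} - - \frac{31}{3} = \left(-3\right) 196 + \frac{31}{3} = -588 + \frac{31}{3} = - \frac{1733}{3}$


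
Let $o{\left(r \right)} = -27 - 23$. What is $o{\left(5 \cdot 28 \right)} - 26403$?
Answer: $-26453$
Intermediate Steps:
$o{\left(r \right)} = -50$ ($o{\left(r \right)} = -27 - 23 = -50$)
$o{\left(5 \cdot 28 \right)} - 26403 = -50 - 26403 = -26453$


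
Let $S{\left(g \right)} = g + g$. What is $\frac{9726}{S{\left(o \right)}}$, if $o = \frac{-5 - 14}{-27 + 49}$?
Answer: $- \frac{106986}{19} \approx -5630.8$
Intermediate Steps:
$o = - \frac{19}{22} \approx -0.86364$
$S{\left(g \right)} = 2 g$
$\frac{9726}{S{\left(o \right)}} = \frac{9726}{2 \left(- \frac{19}{22}\right)} = \frac{9726}{- \frac{19}{11}} = 9726 \left(- \frac{11}{19}\right) = - \frac{106986}{19}$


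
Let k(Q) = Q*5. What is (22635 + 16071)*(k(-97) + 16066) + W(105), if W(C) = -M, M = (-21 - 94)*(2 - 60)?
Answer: 603071516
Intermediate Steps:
k(Q) = 5*Q
M = 6670 (M = -115*(-58) = 6670)
W(C) = -6670 (W(C) = -1*6670 = -6670)
(22635 + 16071)*(k(-97) + 16066) + W(105) = (22635 + 16071)*(5*(-97) + 16066) - 6670 = 38706*(-485 + 16066) - 6670 = 38706*15581 - 6670 = 603078186 - 6670 = 603071516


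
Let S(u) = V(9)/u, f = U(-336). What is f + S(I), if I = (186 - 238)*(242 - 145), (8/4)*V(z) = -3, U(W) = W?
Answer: -3389565/10088 ≈ -336.00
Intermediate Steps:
f = -336
V(z) = -3/2 (V(z) = (½)*(-3) = -3/2)
I = -5044 (I = -52*97 = -5044)
S(u) = -3/(2*u)
f + S(I) = -336 - 3/2/(-5044) = -336 - 3/2*(-1/5044) = -336 + 3/10088 = -3389565/10088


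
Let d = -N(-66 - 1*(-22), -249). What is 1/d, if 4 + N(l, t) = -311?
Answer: 1/315 ≈ 0.0031746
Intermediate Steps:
N(l, t) = -315 (N(l, t) = -4 - 311 = -315)
d = 315 (d = -1*(-315) = 315)
1/d = 1/315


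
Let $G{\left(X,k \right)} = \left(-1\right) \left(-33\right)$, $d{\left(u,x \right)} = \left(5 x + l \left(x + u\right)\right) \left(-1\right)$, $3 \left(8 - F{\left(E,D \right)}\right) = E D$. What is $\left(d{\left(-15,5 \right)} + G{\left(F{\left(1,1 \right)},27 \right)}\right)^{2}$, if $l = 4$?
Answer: $2304$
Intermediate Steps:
$F{\left(E,D \right)} = 8 - \frac{D E}{3}$ ($F{\left(E,D \right)} = 8 - \frac{E D}{3} = 8 - \frac{D E}{3}$)
$d{\left(u,x \right)} = - 9 x - 4 u$ ($d{\left(u,x \right)} = \left(5 x + 4 \left(x + u\right)\right) \left(-1\right) = \left(5 x + 4 \left(u + x\right)\right) \left(-1\right) = \left(5 x + \left(4 u + 4 x\right)\right) \left(-1\right) = \left(4 u + 9 x\right) \left(-1\right) = - 9 x - 4 u$)
$G{\left(X,k \right)} = 33$
$\left(d{\left(-15,5 \right)} + G{\left(F{\left(1,1 \right)},27 \right)}\right)^{2} = \left(\left(\left(-9\right) 5 - -60\right) + 33\right)^{2} = \left(\left(-45 + 60\right) + 33\right)^{2} = \left(15 + 33\right)^{2} = 48^{2} = 2304$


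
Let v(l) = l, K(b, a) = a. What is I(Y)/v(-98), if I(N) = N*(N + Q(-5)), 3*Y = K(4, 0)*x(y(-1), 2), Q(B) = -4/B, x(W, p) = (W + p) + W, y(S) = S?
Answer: 0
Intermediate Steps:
x(W, p) = p + 2*W
Y = 0 (Y = (0*(2 + 2*(-1)))/3 = (0*(2 - 2))/3 = (0*0)/3 = (⅓)*0 = 0)
I(N) = N*(⅘ + N) (I(N) = N*(N - 4/(-5)) = N*(N - 4*(-⅕)) = N*(N + ⅘) = N*(⅘ + N))
I(Y)/v(-98) = ((⅕)*0*(4 + 5*0))/(-98) = ((⅕)*0*(4 + 0))*(-1/98) = ((⅕)*0*4)*(-1/98) = 0*(-1/98) = 0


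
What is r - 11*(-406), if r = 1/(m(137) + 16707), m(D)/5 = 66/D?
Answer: 10223518211/2289189 ≈ 4466.0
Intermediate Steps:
m(D) = 330/D (m(D) = 5*(66/D) = 330/D)
r = 137/2289189 (r = 1/(330/137 + 16707) = 1/(2289189/137) = 137/2289189 ≈ 5.9846e-5)
r - 11*(-406) = 137/2289189 - 11*(-406) = 137/2289189 + 4466 = 10223518211/2289189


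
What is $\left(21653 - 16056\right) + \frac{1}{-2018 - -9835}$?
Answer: $\frac{43751750}{7817} \approx 5597.0$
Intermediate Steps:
$\left(21653 - 16056\right) + \frac{1}{-2018 - -9835} = 5597 + \frac{1}{-2018 + \left(-983 + 10818\right)} = 5597 + \frac{1}{-2018 + 9835} = 5597 + \frac{1}{7817} = \frac{43751750}{7817}$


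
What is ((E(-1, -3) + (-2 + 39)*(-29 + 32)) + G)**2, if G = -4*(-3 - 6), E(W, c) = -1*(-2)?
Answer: 22201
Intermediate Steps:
E(W, c) = 2
G = 36 (G = -4*(-9) = 36)
((E(-1, -3) + (-2 + 39)*(-29 + 32)) + G)**2 = ((2 + (-2 + 39)*(-29 + 32)) + 36)**2 = ((2 + 37*3) + 36)**2 = ((2 + 111) + 36)**2 = (113 + 36)**2 = 149**2 = 22201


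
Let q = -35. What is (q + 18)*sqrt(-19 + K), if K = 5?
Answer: -17*I*sqrt(14) ≈ -63.608*I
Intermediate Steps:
(q + 18)*sqrt(-19 + K) = (-35 + 18)*sqrt(-19 + 5) = -17*I*sqrt(14)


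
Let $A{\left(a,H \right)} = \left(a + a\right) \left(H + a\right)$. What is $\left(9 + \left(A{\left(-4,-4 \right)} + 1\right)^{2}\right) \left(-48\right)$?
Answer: $-203232$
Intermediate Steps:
$A{\left(a,H \right)} = 2 a \left(H + a\right)$
$\left(9 + \left(A{\left(-4,-4 \right)} + 1\right)^{2}\right) \left(-48\right) = \left(9 + \left(2 \left(-4\right) \left(-4 - 4\right) + 1\right)^{2}\right) \left(-48\right) = \left(9 + \left(2 \left(-4\right) \left(-8\right) + 1\right)^{2}\right) \left(-48\right) = \left(9 + \left(64 + 1\right)^{2}\right) \left(-48\right) = \left(9 + 65^{2}\right) \left(-48\right) = \left(9 + 4225\right) \left(-48\right) = 4234 \left(-48\right) = -203232$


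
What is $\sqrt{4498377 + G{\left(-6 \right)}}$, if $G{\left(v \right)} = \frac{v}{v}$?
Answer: $\sqrt{4498378} \approx 2120.9$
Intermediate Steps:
$G{\left(v \right)} = 1$
$\sqrt{4498377 + G{\left(-6 \right)}} = \sqrt{4498377 + 1} = \sqrt{4498378}$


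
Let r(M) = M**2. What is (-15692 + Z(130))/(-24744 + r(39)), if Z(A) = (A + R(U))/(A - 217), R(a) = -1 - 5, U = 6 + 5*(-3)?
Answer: 1365328/2020401 ≈ 0.67577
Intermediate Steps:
U = -9 (U = 6 - 15 = -9)
R(a) = -6
Z(A) = (-6 + A)/(-217 + A) (Z(A) = (A - 6)/(A - 217) = (-6 + A)/(-217 + A))
(-15692 + Z(130))/(-24744 + r(39)) = (-15692 + (-6 + 130)/(-217 + 130))/(-24744 + 39**2) = (-15692 + 124/(-87))/(-24744 + 1521) = (-15692 - 1/87*124)/(-23223) = (-15692 - 124/87)*(-1/23223) = -1365328/87*(-1/23223) = 1365328/2020401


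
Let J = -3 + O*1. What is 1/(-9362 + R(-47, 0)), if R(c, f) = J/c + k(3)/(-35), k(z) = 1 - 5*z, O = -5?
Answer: -235/2199936 ≈ -0.00010682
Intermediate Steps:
J = -8 (J = -3 - 5*1 = -3 - 5 = -8)
R(c, f) = ⅖ - 8/c (R(c, f) = -8/c + (1 - 5*3)/(-35) = -8/c + (1 - 15)*(-1/35) = -8/c - 14*(-1/35) = -8/c + ⅖ = ⅖ - 8/c)
1/(-9362 + R(-47, 0)) = 1/(-9362 + (⅖ - 8/(-47))) = 1/(-9362 + (⅖ - 8*(-1/47))) = 1/(-9362 + (⅖ + 8/47)) = 1/(-9362 + 134/235) = 1/(-2199936/235) = -235/2199936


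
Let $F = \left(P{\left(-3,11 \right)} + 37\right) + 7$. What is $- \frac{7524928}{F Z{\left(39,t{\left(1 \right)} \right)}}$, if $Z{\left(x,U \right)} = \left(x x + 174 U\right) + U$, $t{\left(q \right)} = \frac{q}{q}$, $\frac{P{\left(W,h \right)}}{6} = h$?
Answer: $- \frac{117577}{2915} \approx -40.335$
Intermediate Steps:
$P{\left(W,h \right)} = 6 h$
$t{\left(q \right)} = 1$
$Z{\left(x,U \right)} = x^{2} + 175 U$ ($Z{\left(x,U \right)} = \left(x^{2} + 174 U\right) + U = x^{2} + 175 U$)
$F = 110$ ($F = \left(6 \cdot 11 + 37\right) + 7 = \left(66 + 37\right) + 7 = 103 + 7 = 110$)
$- \frac{7524928}{F Z{\left(39,t{\left(1 \right)} \right)}} = - \frac{7524928}{110 \left(39^{2} + 175 \cdot 1\right)} = - \frac{7524928}{110 \left(1521 + 175\right)} = - \frac{7524928}{110 \cdot 1696} = - \frac{7524928}{186560} = \left(-7524928\right) \frac{1}{186560} = - \frac{117577}{2915}$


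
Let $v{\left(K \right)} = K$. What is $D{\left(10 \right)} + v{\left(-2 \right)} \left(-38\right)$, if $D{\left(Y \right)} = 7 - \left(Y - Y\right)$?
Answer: $83$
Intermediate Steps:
$D{\left(Y \right)} = 7$ ($D{\left(Y \right)} = 7 - 0 = 7 + 0 = 7$)
$D{\left(10 \right)} + v{\left(-2 \right)} \left(-38\right) = 7 - -76 = 7 + 76 = 83$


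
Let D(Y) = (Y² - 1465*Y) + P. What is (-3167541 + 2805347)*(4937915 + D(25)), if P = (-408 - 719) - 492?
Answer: -1774857809424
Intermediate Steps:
P = -1619 (P = -1127 - 492 = -1619)
D(Y) = -1619 + Y² - 1465*Y (D(Y) = (Y² - 1465*Y) - 1619 = -1619 + Y² - 1465*Y)
(-3167541 + 2805347)*(4937915 + D(25)) = (-3167541 + 2805347)*(4937915 + (-1619 + 25² - 1465*25)) = -362194*(4937915 + (-1619 + 625 - 36625)) = -362194*(4937915 - 37619) = -362194*4900296 = -1774857809424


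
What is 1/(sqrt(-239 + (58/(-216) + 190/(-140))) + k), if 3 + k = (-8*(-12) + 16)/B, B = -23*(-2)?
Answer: -226044/96359741 - 3174*I*sqrt(3820173)/96359741 ≈ -0.0023458 - 0.06438*I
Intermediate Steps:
B = 46
k = -13/23 (k = -3 + (-8*(-12) + 16)/46 = -3 + (96 + 16)*(1/46) = -3 + 112*(1/46) = -3 + 56/23 = -13/23 ≈ -0.56522)
1/(sqrt(-239 + (58/(-216) + 190/(-140))) + k) = 1/(sqrt(-239 + (58/(-216) + 190/(-140))) - 13/23) = 1/(sqrt(-239 + (58*(-1/216) + 190*(-1/140))) - 13/23) = 1/(sqrt(-239 + (-29/108 - 19/14)) - 13/23) = 1/(sqrt(-239 - 1229/756) - 13/23) = 1/(sqrt(-181913/756) - 13/23) = 1/(I*sqrt(3820173)/126 - 13/23) = 1/(-13/23 + I*sqrt(3820173)/126)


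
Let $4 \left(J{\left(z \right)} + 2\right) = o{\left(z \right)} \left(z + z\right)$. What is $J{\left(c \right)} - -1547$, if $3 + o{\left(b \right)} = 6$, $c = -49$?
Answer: $\frac{2943}{2} \approx 1471.5$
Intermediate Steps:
$o{\left(b \right)} = 3$ ($o{\left(b \right)} = -3 + 6 = 3$)
$J{\left(z \right)} = -2 + \frac{3 z}{2}$ ($J{\left(z \right)} = -2 + \frac{3 \left(z + z\right)}{4} = -2 + \frac{3 \cdot 2 z}{4} = -2 + \frac{6 z}{4} = -2 + \frac{3 z}{2}$)
$J{\left(c \right)} - -1547 = \left(-2 + \frac{3}{2} \left(-49\right)\right) - -1547 = \left(-2 - \frac{147}{2}\right) + 1547 = - \frac{151}{2} + 1547 = \frac{2943}{2}$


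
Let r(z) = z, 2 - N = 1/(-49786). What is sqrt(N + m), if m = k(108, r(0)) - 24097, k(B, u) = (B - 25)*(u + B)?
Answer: I*sqrt(37504389489490)/49786 ≈ 123.01*I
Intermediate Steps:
N = 99573/49786 (N = 2 - 1/(-49786) = 2 - 1*(-1/49786) = 2 + 1/49786 = 99573/49786 ≈ 2.0000)
k(B, u) = (-25 + B)*(B + u)
m = -15133 (m = (108**2 - 25*108 - 25*0 + 108*0) - 24097 = (11664 - 2700 + 0 + 0) - 24097 = 8964 - 24097 = -15133)
sqrt(N + m) = sqrt(99573/49786 - 15133) = sqrt(-753311965/49786) = I*sqrt(37504389489490)/49786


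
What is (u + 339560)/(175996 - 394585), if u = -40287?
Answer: -299273/218589 ≈ -1.3691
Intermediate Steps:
(u + 339560)/(175996 - 394585) = (-40287 + 339560)/(175996 - 394585) = 299273/(-218589) = 299273*(-1/218589) = -299273/218589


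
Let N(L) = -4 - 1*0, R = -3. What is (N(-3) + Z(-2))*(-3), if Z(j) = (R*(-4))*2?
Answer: -60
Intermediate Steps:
Z(j) = 24 (Z(j) = -3*(-4)*2 = 12*2 = 24)
N(L) = -4 (N(L) = -4 + 0 = -4)
(N(-3) + Z(-2))*(-3) = (-4 + 24)*(-3) = 20*(-3) = -60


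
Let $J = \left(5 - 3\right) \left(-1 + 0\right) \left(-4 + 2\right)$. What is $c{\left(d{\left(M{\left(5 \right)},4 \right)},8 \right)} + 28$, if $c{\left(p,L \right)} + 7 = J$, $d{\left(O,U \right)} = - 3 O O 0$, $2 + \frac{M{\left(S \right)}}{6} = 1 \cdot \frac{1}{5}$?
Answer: $25$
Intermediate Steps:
$M{\left(S \right)} = - \frac{54}{5}$ ($M{\left(S \right)} = -12 + 6 \cdot 1 \cdot \frac{1}{5} = -12 + 6 \cdot \frac{1}{5} = -12 + \frac{6}{5} = - \frac{54}{5}$)
$d{\left(O,U \right)} = 0$ ($d{\left(O,U \right)} = - 3 O^{2} \cdot 0 = 0$)
$J = 4$ ($J = 2 \left(-1\right) \left(-2\right) = \left(-2\right) \left(-2\right) = 4$)
$c{\left(p,L \right)} = -3$ ($c{\left(p,L \right)} = -7 + 4 = -3$)
$c{\left(d{\left(M{\left(5 \right)},4 \right)},8 \right)} + 28 = -3 + 28 = 25$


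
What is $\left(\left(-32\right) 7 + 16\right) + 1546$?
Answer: $1338$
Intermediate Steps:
$\left(\left(-32\right) 7 + 16\right) + 1546 = \left(-224 + 16\right) + 1546 = -208 + 1546 = 1338$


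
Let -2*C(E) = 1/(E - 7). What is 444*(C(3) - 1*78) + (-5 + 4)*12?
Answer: -69177/2 ≈ -34589.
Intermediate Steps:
C(E) = -1/(2*(-7 + E)) (C(E) = -1/(2*(E - 7)) = -1/(2*(-7 + E)))
444*(C(3) - 1*78) + (-5 + 4)*12 = 444*(-1/(-14 + 2*3) - 1*78) + (-5 + 4)*12 = 444*(-1/(-14 + 6) - 78) - 1*12 = 444*(-1/(-8) - 78) - 12 = 444*(-1*(-1/8) - 78) - 12 = 444*(1/8 - 78) - 12 = 444*(-623/8) - 12 = -69153/2 - 12 = -69177/2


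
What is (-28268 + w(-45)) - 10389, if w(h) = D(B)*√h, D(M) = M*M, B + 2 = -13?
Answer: -38657 + 675*I*√5 ≈ -38657.0 + 1509.3*I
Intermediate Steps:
B = -15 (B = -2 - 13 = -15)
D(M) = M²
w(h) = 225*√h (w(h) = (-15)²*√h = 225*√h)
(-28268 + w(-45)) - 10389 = (-28268 + 225*√(-45)) - 10389 = (-28268 + 225*(3*I*√5)) - 10389 = (-28268 + 675*I*√5) - 10389 = -38657 + 675*I*√5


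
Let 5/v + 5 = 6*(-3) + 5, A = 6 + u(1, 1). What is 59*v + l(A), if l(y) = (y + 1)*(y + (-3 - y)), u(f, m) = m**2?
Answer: -727/18 ≈ -40.389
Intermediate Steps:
A = 7 (A = 6 + 1**2 = 6 + 1 = 7)
v = -5/18 (v = 5/(-5 + (6*(-3) + 5)) = 5/(-5 + (-18 + 5)) = 5/(-5 - 13) = 5/(-18) = 5*(-1/18) = -5/18 ≈ -0.27778)
l(y) = -3 - 3*y (l(y) = (1 + y)*(-3) = -3 - 3*y)
59*v + l(A) = 59*(-5/18) + (-3 - 3*7) = -295/18 + (-3 - 21) = -295/18 - 24 = -727/18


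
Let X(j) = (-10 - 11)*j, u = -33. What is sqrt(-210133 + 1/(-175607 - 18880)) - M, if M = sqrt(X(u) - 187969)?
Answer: 2*I*(sqrt(1987080329093991) - 194487*sqrt(46819))/194487 ≈ 25.649*I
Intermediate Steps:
X(j) = -21*j
M = 2*I*sqrt(46819) (M = sqrt(-21*(-33) - 187969) = sqrt(693 - 187969) = sqrt(-187276) = 2*I*sqrt(46819) ≈ 432.75*I)
sqrt(-210133 + 1/(-175607 - 18880)) - M = sqrt(-210133 + 1/(-175607 - 18880)) - 2*I*sqrt(46819) = sqrt(-210133 + 1/(-194487)) - 2*I*sqrt(46819) = sqrt(-210133 - 1/194487) - 2*I*sqrt(46819) = sqrt(-40868136772/194487) - 2*I*sqrt(46819) = 2*I*sqrt(1987080329093991)/194487 - 2*I*sqrt(46819) = -2*I*sqrt(46819) + 2*I*sqrt(1987080329093991)/194487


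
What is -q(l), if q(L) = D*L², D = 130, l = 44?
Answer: -251680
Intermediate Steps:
q(L) = 130*L²
-q(l) = -130*44² = -130*1936 = -1*251680 = -251680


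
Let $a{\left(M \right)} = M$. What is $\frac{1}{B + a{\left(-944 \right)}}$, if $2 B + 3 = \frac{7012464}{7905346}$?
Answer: $- \frac{7905346}{7470998411} \approx -0.0010581$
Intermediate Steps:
$B = - \frac{8351787}{7905346}$ ($B = - \frac{3}{2} + \frac{7012464 \cdot \frac{1}{7905346}}{2} = - \frac{3}{2} + \frac{1}{2} \cdot \frac{3506232}{3952673} = - \frac{3}{2} + \frac{1753116}{3952673} = - \frac{8351787}{7905346} \approx -1.0565$)
$\frac{1}{B + a{\left(-944 \right)}} = \frac{1}{- \frac{8351787}{7905346} - 944} = \frac{1}{- \frac{7470998411}{7905346}} = - \frac{7905346}{7470998411}$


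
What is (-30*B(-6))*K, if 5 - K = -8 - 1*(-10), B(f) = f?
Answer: 540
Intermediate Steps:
K = 3 (K = 5 - (-8 - 1*(-10)) = 5 - (-8 + 10) = 5 - 1*2 = 5 - 2 = 3)
(-30*B(-6))*K = -30*(-6)*3 = 180*3 = 540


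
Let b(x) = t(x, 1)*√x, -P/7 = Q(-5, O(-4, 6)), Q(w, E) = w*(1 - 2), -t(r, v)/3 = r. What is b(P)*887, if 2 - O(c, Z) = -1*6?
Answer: 93135*I*√35 ≈ 5.5099e+5*I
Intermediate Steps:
t(r, v) = -3*r
O(c, Z) = 8 (O(c, Z) = 2 - (-1)*6 = 2 - 1*(-6) = 2 + 6 = 8)
Q(w, E) = -w (Q(w, E) = w*(-1) = -w)
P = -35 (P = -(-7)*(-5) = -7*5 = -35)
b(x) = -3*x^(3/2) (b(x) = (-3*x)*√x = -3*x^(3/2))
b(P)*887 = -(-105)*I*√35*887 = (105*I*√35)*887 = 93135*I*√35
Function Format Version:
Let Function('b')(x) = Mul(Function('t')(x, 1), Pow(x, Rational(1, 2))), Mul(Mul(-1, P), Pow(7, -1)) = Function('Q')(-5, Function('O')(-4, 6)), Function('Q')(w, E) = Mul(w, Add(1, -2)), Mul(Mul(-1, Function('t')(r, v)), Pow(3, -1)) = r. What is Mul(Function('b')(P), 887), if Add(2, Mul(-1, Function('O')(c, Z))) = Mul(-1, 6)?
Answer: Mul(93135, I, Pow(35, Rational(1, 2))) ≈ Mul(5.5099e+5, I)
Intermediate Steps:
Function('t')(r, v) = Mul(-3, r)
Function('O')(c, Z) = 8 (Function('O')(c, Z) = Add(2, Mul(-1, Mul(-1, 6))) = Add(2, Mul(-1, -6)) = Add(2, 6) = 8)
Function('Q')(w, E) = Mul(-1, w) (Function('Q')(w, E) = Mul(w, -1) = Mul(-1, w))
P = -35 (P = Mul(-7, Mul(-1, -5)) = Mul(-7, 5) = -35)
Function('b')(x) = Mul(-3, Pow(x, Rational(3, 2))) (Function('b')(x) = Mul(Mul(-3, x), Pow(x, Rational(1, 2))) = Mul(-3, Pow(x, Rational(3, 2))))
Mul(Function('b')(P), 887) = Mul(Mul(-3, Pow(-35, Rational(3, 2))), 887) = Mul(Mul(-3, Mul(-35, I, Pow(35, Rational(1, 2)))), 887) = Mul(Mul(105, I, Pow(35, Rational(1, 2))), 887) = Mul(93135, I, Pow(35, Rational(1, 2)))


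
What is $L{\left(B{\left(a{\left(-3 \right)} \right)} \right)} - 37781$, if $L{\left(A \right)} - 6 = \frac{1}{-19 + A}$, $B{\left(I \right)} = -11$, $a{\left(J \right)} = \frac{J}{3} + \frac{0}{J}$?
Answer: $- \frac{1133251}{30} \approx -37775.0$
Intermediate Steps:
$a{\left(J \right)} = \frac{J}{3}$ ($a{\left(J \right)} = J \frac{1}{3} + 0 = \frac{J}{3} + 0 = \frac{J}{3}$)
$L{\left(A \right)} = 6 + \frac{1}{-19 + A}$
$L{\left(B{\left(a{\left(-3 \right)} \right)} \right)} - 37781 = \frac{-113 + 6 \left(-11\right)}{-19 - 11} - 37781 = \frac{-113 - 66}{-30} - 37781 = \left(- \frac{1}{30}\right) \left(-179\right) - 37781 = \frac{179}{30} - 37781 = - \frac{1133251}{30}$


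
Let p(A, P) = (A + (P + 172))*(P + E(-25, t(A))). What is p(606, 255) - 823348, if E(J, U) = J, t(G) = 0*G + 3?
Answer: -585758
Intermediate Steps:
t(G) = 3 (t(G) = 0 + 3 = 3)
p(A, P) = (-25 + P)*(172 + A + P) (p(A, P) = (A + (P + 172))*(P - 25) = (A + (172 + P))*(-25 + P) = (172 + A + P)*(-25 + P) = (-25 + P)*(172 + A + P))
p(606, 255) - 823348 = (-4300 + 255² - 25*606 + 147*255 + 606*255) - 823348 = (-4300 + 65025 - 15150 + 37485 + 154530) - 823348 = 237590 - 823348 = -585758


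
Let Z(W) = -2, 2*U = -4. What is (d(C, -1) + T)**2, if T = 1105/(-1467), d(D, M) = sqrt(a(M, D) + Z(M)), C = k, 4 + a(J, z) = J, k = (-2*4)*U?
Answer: (1105 - 1467*I*sqrt(7))**2/2152089 ≈ -6.4326 - 3.9858*I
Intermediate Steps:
U = -2 (U = (1/2)*(-4) = -2)
k = 16 (k = -2*4*(-2) = -8*(-2) = 16)
a(J, z) = -4 + J
C = 16
d(D, M) = sqrt(-6 + M) (d(D, M) = sqrt((-4 + M) - 2) = sqrt(-6 + M))
T = -1105/1467 (T = 1105*(-1/1467) = -1105/1467 ≈ -0.75324)
(d(C, -1) + T)**2 = (sqrt(-6 - 1) - 1105/1467)**2 = (sqrt(-7) - 1105/1467)**2 = (I*sqrt(7) - 1105/1467)**2 = (-1105/1467 + I*sqrt(7))**2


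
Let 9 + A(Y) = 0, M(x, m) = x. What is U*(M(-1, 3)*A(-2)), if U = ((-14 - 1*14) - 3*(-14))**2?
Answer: 1764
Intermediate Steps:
A(Y) = -9 (A(Y) = -9 + 0 = -9)
U = 196 (U = ((-14 - 14) + 42)**2 = (-28 + 42)**2 = 14**2 = 196)
U*(M(-1, 3)*A(-2)) = 196*(-1*(-9)) = 196*9 = 1764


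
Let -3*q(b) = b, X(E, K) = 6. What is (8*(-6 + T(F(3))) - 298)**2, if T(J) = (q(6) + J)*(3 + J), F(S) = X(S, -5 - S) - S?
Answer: 88804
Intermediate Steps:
q(b) = -b/3
F(S) = 6 - S
T(J) = (-2 + J)*(3 + J) (T(J) = (-1/3*6 + J)*(3 + J) = (-2 + J)*(3 + J))
(8*(-6 + T(F(3))) - 298)**2 = (8*(-6 + (-6 + (6 - 1*3) + (6 - 1*3)**2)) - 298)**2 = (8*(-6 + (-6 + (6 - 3) + (6 - 3)**2)) - 298)**2 = (8*(-6 + (-6 + 3 + 3**2)) - 298)**2 = (8*(-6 + (-6 + 3 + 9)) - 298)**2 = (8*(-6 + 6) - 298)**2 = (8*0 - 298)**2 = (0 - 298)**2 = (-298)**2 = 88804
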